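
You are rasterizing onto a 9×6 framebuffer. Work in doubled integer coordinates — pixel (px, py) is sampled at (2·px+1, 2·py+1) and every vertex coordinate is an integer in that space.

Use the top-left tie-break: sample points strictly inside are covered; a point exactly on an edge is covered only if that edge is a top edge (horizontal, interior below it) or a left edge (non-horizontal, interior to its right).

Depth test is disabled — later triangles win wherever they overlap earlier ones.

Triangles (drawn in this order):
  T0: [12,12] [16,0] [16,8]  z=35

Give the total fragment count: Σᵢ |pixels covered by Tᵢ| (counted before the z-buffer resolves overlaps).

T0:
  2·area = 32
  edge (12, 12)→(16, 0): d=(4,-12) top-left  bias=+0
  edge (16, 0)→(16, 8): d=(0,8) right/bottom  bias=-1
  edge (16, 8)→(12, 12): d=(-4,4) right/bottom  bias=-1
    (7,1)@(15, 3): e=[0,8,24] → █  [on edge]
    (8,1)@(17, 3): e=[24,-8,16] → ·
    (7,2)@(15, 5): e=[8,8,16] → █
    (8,2)@(17, 5): e=[32,-8,8] → ·
    (7,3)@(15, 7): e=[16,8,8] → █
    (8,3)@(17, 7): e=[40,-8,0] → ·  [on edge]
    (6,4)@(13, 9): e=[0,24,8] → █  [on edge]
    (7,4)@(15, 9): e=[24,8,0] → ·  [on edge]
    (6,5)@(13, 11): e=[8,24,0] → ·  [on edge]
  covered (4 px):
    · · · · · · · · ·
    · · · · · · · █ ·
    · · · · · · · █ ·
    · · · · · · · █ ·
    · · · · · · █ · ·
    · · · · · · · · ·

Answer: 4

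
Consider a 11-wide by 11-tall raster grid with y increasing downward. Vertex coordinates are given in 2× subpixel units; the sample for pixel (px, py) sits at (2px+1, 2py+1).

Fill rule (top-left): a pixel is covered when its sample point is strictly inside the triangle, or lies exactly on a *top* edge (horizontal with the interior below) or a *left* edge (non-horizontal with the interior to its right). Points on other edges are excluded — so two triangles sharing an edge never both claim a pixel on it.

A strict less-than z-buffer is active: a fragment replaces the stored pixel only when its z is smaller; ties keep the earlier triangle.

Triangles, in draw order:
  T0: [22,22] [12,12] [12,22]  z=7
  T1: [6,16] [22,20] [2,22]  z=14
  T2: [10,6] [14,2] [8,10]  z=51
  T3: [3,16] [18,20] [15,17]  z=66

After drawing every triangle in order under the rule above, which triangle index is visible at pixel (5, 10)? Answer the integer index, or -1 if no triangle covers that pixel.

T0:
  2·area = 100  (B↔C swapped to make it positive)
  edge (22, 22)→(12, 22): d=(-10,0) right/bottom  bias=-1
  edge (12, 22)→(12, 12): d=(0,-10) top-left  bias=+0
  edge (12, 12)→(22, 22): d=(10,10) right/bottom  bias=-1
    (0,0)@(1, 1): e=[210,-110,0] → ·  [on edge]
    (1,1)@(3, 3): e=[190,-90,0] → ·  [on edge]
    (2,2)@(5, 5): e=[170,-70,0] → ·  [on edge]
    (3,3)@(7, 7): e=[150,-50,0] → ·  [on edge]
    (4,4)@(9, 9): e=[130,-30,0] → ·  [on edge]
    (5,5)@(11, 11): e=[110,-10,0] → ·  [on edge]
    (6,6)@(13, 13): e=[90,10,0] → ·  [on edge]
    (6,7)@(13, 15): e=[70,10,20] → #
    (7,7)@(15, 15): e=[70,30,0] → ·  [on edge]
    (6,8)@(13, 17): e=[50,10,40] → #
    (7,8)@(15, 17): e=[50,30,20] → #
    (8,8)@(17, 17): e=[50,50,0] → ·  [on edge]
    (9,9)@(19, 19): e=[30,70,0] → ·  [on edge]
    (10,10)@(21, 21): e=[10,90,0] → ·  [on edge]
  covered (10 px):
    · · · · · · · · · · ·
    · · · · · · · · · · ·
    · · · · · · · · · · ·
    · · · · · · · · · · ·
    · · · · · · · · · · ·
    · · · · · · · · · · ·
    · · · · · · · · · · ·
    · · · · · · # · · · ·
    · · · · · · # # · · ·
    · · · · · · # # # · ·
    · · · · · · # # # # ·
T1:
  2·area = 112
  edge (6, 16)→(22, 20): d=(16,4) right/bottom  bias=-1
  edge (22, 20)→(2, 22): d=(-20,2) right/bottom  bias=-1
  edge (2, 22)→(6, 16): d=(4,-6) top-left  bias=+0
    (3,8)@(7, 17): e=[12,90,10] → #
    (4,8)@(9, 17): e=[4,86,22] → #
    (5,8)@(11, 17): e=[-4,82,34] → ·
    (2,9)@(5, 19): e=[52,54,6] → #
    (5,9)@(11, 19): e=[28,42,42] → #
    (6,9)@(13, 19): e=[20,38,54] → #
    (7,9)@(15, 19): e=[12,34,66] → #
    (8,9)@(17, 19): e=[4,30,78] → #
    (9,9)@(19, 19): e=[-4,26,90] → ·
    (1,10)@(3, 21): e=[92,18,2] → #
    (6,10)@(13, 21): e=[52,-2,62] → ·
    (7,10)@(15, 21): e=[44,-6,74] → ·
  covered (14 px):
    · · · · · · · · · · ·
    · · · · · · · · · · ·
    · · · · · · · · · · ·
    · · · · · · · · · · ·
    · · · · · · · · · · ·
    · · · · · · · · · · ·
    · · · · · · · · · · ·
    · · · · · · · · · · ·
    · · · # # · · · · · ·
    · · # # # # # # # · ·
    · # # # # # · · · · ·
T2:
  2·area = 8
  edge (10, 6)→(14, 2): d=(4,-4) top-left  bias=+0
  edge (14, 2)→(8, 10): d=(-6,8) right/bottom  bias=-1
  edge (8, 10)→(10, 6): d=(2,-4) top-left  bias=+0
    (7,0)@(15, 1): e=[0,-2,10] → ·  [on edge]
    (6,1)@(13, 3): e=[0,2,6] → #  [on edge]
    (7,1)@(15, 3): e=[8,-14,14] → ·
    (5,2)@(11, 5): e=[0,6,2] → #  [on edge]
    (6,2)@(13, 5): e=[8,-10,10] → ·
    (4,3)@(9, 7): e=[0,10,-2] → ·  [on edge]
    (5,3)@(11, 7): e=[8,-6,6] → ·
    (3,4)@(7, 9): e=[0,14,-6] → ·  [on edge]
    (2,5)@(5, 11): e=[0,18,-10] → ·  [on edge]
    (1,6)@(3, 13): e=[0,22,-14] → ·  [on edge]
    (0,7)@(1, 15): e=[0,26,-18] → ·  [on edge]
  covered (2 px):
    · · · · · · · · · · ·
    · · · · · · # · · · ·
    · · · · · # · · · · ·
    · · · · · · · · · · ·
    · · · · · · · · · · ·
    · · · · · · · · · · ·
    · · · · · · · · · · ·
    · · · · · · · · · · ·
    · · · · · · · · · · ·
    · · · · · · · · · · ·
    · · · · · · · · · · ·
T3:
  2·area = 33  (B↔C swapped to make it positive)
  edge (3, 16)→(15, 17): d=(12,1) right/bottom  bias=-1
  edge (15, 17)→(18, 20): d=(3,3) right/bottom  bias=-1
  edge (18, 20)→(3, 16): d=(-15,-4) top-left  bias=+0
    (0,1)@(1, 3): e=[-154,0,187] → ·  [on edge]
    (1,2)@(3, 5): e=[-132,0,165] → ·  [on edge]
    (2,3)@(5, 7): e=[-110,0,143] → ·  [on edge]
    (3,4)@(7, 9): e=[-88,0,121] → ·  [on edge]
    (4,5)@(9, 11): e=[-66,0,99] → ·  [on edge]
    (5,6)@(11, 13): e=[-44,0,77] → ·  [on edge]
    (6,7)@(13, 15): e=[-22,0,55] → ·  [on edge]
    (3,8)@(7, 17): e=[8,24,1] → #
    (4,8)@(9, 17): e=[6,18,9] → #
    (5,8)@(11, 17): e=[4,12,17] → #
    (6,8)@(13, 17): e=[2,6,25] → #
    (7,8)@(15, 17): e=[0,0,33] → ·  [on edge]
    (8,9)@(17, 19): e=[22,0,11] → ·  [on edge]
    (9,10)@(19, 21): e=[44,0,-11] → ·  [on edge]
  covered (5 px):
    · · · · · · · · · · ·
    · · · · · · · · · · ·
    · · · · · · · · · · ·
    · · · · · · · · · · ·
    · · · · · · · · · · ·
    · · · · · · · · · · ·
    · · · · · · · · · · ·
    · · · · · · · · · · ·
    · · · # # # # · · · ·
    · · · · · · · # · · ·
    · · · · · · · · · · ·

Z-buffer (winner per pixel, '.' = empty):
  . . . . . . . . . . .
  . . . . . . 2 . . . .
  . . . . . 2 . . . . .
  . . . . . . . . . . .
  . . . . . . . . . . .
  . . . . . . . . . . .
  . . . . . . . . . . .
  . . . . . . 0 . . . .
  . . . 1 1 3 0 0 . . .
  . . 1 1 1 1 0 0 0 . .
  . 1 1 1 1 1 0 0 0 0 .

Final: 1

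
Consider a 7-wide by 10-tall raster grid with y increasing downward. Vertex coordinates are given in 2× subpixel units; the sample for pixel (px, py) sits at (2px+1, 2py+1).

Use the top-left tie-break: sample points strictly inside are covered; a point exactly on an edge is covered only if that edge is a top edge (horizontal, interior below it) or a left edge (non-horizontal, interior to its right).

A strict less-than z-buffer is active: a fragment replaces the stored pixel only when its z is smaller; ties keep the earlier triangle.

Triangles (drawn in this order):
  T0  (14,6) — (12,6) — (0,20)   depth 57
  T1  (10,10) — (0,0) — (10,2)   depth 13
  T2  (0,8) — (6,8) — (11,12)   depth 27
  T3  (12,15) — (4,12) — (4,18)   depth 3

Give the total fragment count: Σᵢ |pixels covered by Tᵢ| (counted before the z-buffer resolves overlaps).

T0:
  2·area = 28  (B↔C swapped to make it positive)
  edge (14, 6)→(0, 20): d=(-14,14) right/bottom  bias=-1
  edge (0, 20)→(12, 6): d=(12,-14) top-left  bias=+0
  edge (12, 6)→(14, 6): d=(2,0) top-left  bias=+0
    (6,3)@(13, 7): e=[0,26,2] → ·  [on edge]
    (5,4)@(11, 9): e=[0,22,6] → ·  [on edge]
    (4,5)@(9, 11): e=[0,18,10] → ·  [on edge]
    (3,6)@(7, 13): e=[0,14,14] → ·  [on edge]
    (2,7)@(5, 15): e=[0,10,18] → ·  [on edge]
    (1,8)@(3, 17): e=[0,6,22] → ·  [on edge]
    (0,9)@(1, 19): e=[0,2,26] → ·  [on edge]
  covered (0 px):
    · · · · · · ·
    · · · · · · ·
    · · · · · · ·
    · · · · · · ·
    · · · · · · ·
    · · · · · · ·
    · · · · · · ·
    · · · · · · ·
    · · · · · · ·
    · · · · · · ·
T1:
  2·area = 80
  edge (10, 10)→(0, 0): d=(-10,-10) top-left  bias=+0
  edge (0, 0)→(10, 2): d=(10,2) right/bottom  bias=-1
  edge (10, 2)→(10, 10): d=(0,8) right/bottom  bias=-1
    (0,0)@(1, 1): e=[0,8,72] → █  [on edge]
    (1,0)@(3, 1): e=[20,4,56] → █
    (2,0)@(5, 1): e=[40,0,40] → ·  [on edge]
    (0,1)@(1, 3): e=[-20,28,72] → ·
    (1,1)@(3, 3): e=[0,24,56] → █  [on edge]
    (2,1)@(5, 3): e=[20,20,40] → █
    (3,1)@(7, 3): e=[40,16,24] → █
    (4,1)@(9, 3): e=[60,12,8] → █
    (5,1)@(11, 3): e=[80,8,-8] → ·
    (1,2)@(3, 5): e=[-20,44,56] → ·
    (2,2)@(5, 5): e=[0,40,40] → █  [on edge]
    (5,2)@(11, 5): e=[60,28,-8] → ·
    (3,3)@(7, 7): e=[0,56,24] → █  [on edge]
    (4,4)@(9, 9): e=[0,72,8] → █  [on edge]
    (5,5)@(11, 11): e=[0,88,-8] → ·  [on edge]
    (6,6)@(13, 13): e=[0,104,-24] → ·  [on edge]
  covered (12 px):
    █ █ · · · · ·
    · █ █ █ █ · ·
    · · █ █ █ · ·
    · · · █ █ · ·
    · · · · █ · ·
    · · · · · · ·
    · · · · · · ·
    · · · · · · ·
    · · · · · · ·
    · · · · · · ·
T2:
  2·area = 24
  edge (0, 8)→(6, 8): d=(6,0) top-left  bias=+0
  edge (6, 8)→(11, 12): d=(5,4) right/bottom  bias=-1
  edge (11, 12)→(0, 8): d=(-11,-4) top-left  bias=+0
    (1,4)@(3, 9): e=[6,17,1] → █
    (2,4)@(5, 9): e=[6,9,9] → █
    (3,4)@(7, 9): e=[6,1,17] → █
    (4,4)@(9, 9): e=[6,-7,25] → ·
    (1,5)@(3, 11): e=[18,27,-21] → ·
    (2,5)@(5, 11): e=[18,19,-13] → ·
    (3,5)@(7, 11): e=[18,11,-5] → ·
    (4,5)@(9, 11): e=[18,3,3] → █
    (5,5)@(11, 11): e=[18,-5,11] → ·
    (4,6)@(9, 13): e=[30,13,-19] → ·
  covered (4 px):
    · · · · · · ·
    · · · · · · ·
    · · · · · · ·
    · · · · · · ·
    · █ █ █ · · ·
    · · · · █ · ·
    · · · · · · ·
    · · · · · · ·
    · · · · · · ·
    · · · · · · ·
T3:
  2·area = 48  (B↔C swapped to make it positive)
  edge (12, 15)→(4, 18): d=(-8,3) right/bottom  bias=-1
  edge (4, 18)→(4, 12): d=(0,-6) top-left  bias=+0
  edge (4, 12)→(12, 15): d=(8,3) right/bottom  bias=-1
    (2,6)@(5, 13): e=[37,6,5] → █
    (3,6)@(7, 13): e=[31,18,-1] → ·
    (2,7)@(5, 15): e=[21,6,21] → █
    (3,7)@(7, 15): e=[15,18,15] → █
    (4,7)@(9, 15): e=[9,30,9] → █
    (5,7)@(11, 15): e=[3,42,3] → █
    (6,7)@(13, 15): e=[-3,54,-3] → ·
    (2,8)@(5, 17): e=[5,6,37] → █
    (3,8)@(7, 17): e=[-1,18,31] → ·
    (4,8)@(9, 17): e=[-7,30,25] → ·
    (5,8)@(11, 17): e=[-13,42,19] → ·
    (2,9)@(5, 19): e=[-11,6,53] → ·
  covered (6 px):
    · · · · · · ·
    · · · · · · ·
    · · · · · · ·
    · · · · · · ·
    · · · · · · ·
    · · · · · · ·
    · · █ · · · ·
    · · █ █ █ █ ·
    · · █ · · · ·
    · · · · · · ·

Final: 22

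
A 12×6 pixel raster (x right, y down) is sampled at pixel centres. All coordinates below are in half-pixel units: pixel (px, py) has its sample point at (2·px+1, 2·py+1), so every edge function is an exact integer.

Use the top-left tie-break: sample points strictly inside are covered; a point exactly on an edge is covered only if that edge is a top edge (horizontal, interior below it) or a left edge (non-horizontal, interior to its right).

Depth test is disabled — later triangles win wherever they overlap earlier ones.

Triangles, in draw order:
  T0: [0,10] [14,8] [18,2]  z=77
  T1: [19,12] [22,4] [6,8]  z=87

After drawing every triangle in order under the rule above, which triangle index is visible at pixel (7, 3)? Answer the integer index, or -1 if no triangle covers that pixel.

T0:
  2·area = 76  (B↔C swapped to make it positive)
  edge (0, 10)→(18, 2): d=(18,-8) top-left  bias=+0
  edge (18, 2)→(14, 8): d=(-4,6) right/bottom  bias=-1
  edge (14, 8)→(0, 10): d=(-14,2) right/bottom  bias=-1
    (8,1)@(17, 3): e=[10,2,64] → █
    (9,1)@(19, 3): e=[26,-10,60] → ·
    (6,2)@(13, 5): e=[14,18,44] → █
    (7,2)@(15, 5): e=[30,6,40] → █
    (8,2)@(17, 5): e=[46,-6,36] → ·
    (3,3)@(7, 7): e=[2,46,28] → █
    (4,3)@(9, 7): e=[18,34,24] → █
    (5,3)@(11, 7): e=[34,22,20] → █
    (7,3)@(15, 7): e=[66,-2,12] → ·
    (10,3)@(21, 7): e=[114,-38,0] → ·  [on edge]
    (1,4)@(3, 9): e=[6,62,8] → █
    (2,4)@(5, 9): e=[22,50,4] → █
    (3,4)@(7, 9): e=[38,38,0] → ·  [on edge]
  covered (9 px):
    · · · · · · · · · · · ·
    · · · · · · · · █ · · ·
    · · · · · · █ █ · · · ·
    · · · █ █ █ █ · · · · ·
    · █ █ · · · · · · · · ·
    · · · · · · · · · · · ·
T1:
  2·area = 116  (B↔C swapped to make it positive)
  edge (19, 12)→(6, 8): d=(-13,-4) top-left  bias=+0
  edge (6, 8)→(22, 4): d=(16,-4) top-left  bias=+0
  edge (22, 4)→(19, 12): d=(-3,8) right/bottom  bias=-1
    (9,2)@(19, 5): e=[91,4,21] → █
    (10,2)@(21, 5): e=[99,12,5] → █
    (11,2)@(23, 5): e=[107,20,-11] → ·
    (5,3)@(11, 7): e=[33,4,79] → █
    (6,3)@(13, 7): e=[41,12,63] → █
    (7,3)@(15, 7): e=[49,20,47] → █
    (8,3)@(17, 7): e=[57,28,31] → █
    (10,3)@(21, 7): e=[73,44,-1] → ·
    (5,4)@(11, 9): e=[7,36,73] → █
    (10,4)@(21, 9): e=[47,76,-7] → ·
    (5,5)@(11, 11): e=[-19,68,67] → ·
    (6,5)@(13, 11): e=[-11,76,51] → ·
  covered (14 px):
    · · · · · · · · · · · ·
    · · · · · · · · · · · ·
    · · · · · · · · · █ █ ·
    · · · · · █ █ █ █ █ · ·
    · · · · · █ █ █ █ █ · ·
    · · · · · · · · █ █ · ·

Z-buffer (winner per pixel, '.' = empty):
  . . . . . . . . . . . .
  . . . . . . . . 0 . . .
  . . . . . . 0 0 . 1 1 .
  . . . 0 0 1 1 1 1 1 . .
  . 0 0 . . 1 1 1 1 1 . .
  . . . . . . . . 1 1 . .

Result: 1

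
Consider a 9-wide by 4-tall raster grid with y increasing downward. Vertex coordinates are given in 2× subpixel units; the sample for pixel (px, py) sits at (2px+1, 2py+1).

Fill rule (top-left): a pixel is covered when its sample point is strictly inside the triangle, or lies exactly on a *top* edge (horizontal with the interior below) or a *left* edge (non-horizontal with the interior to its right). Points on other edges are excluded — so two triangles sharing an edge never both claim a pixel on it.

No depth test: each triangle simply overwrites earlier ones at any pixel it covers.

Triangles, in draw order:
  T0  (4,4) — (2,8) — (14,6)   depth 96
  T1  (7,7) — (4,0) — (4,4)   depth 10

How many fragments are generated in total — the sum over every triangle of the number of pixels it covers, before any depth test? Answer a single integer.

T0:
  2·area = 44  (B↔C swapped to make it positive)
  edge (4, 4)→(14, 6): d=(10,2) right/bottom  bias=-1
  edge (14, 6)→(2, 8): d=(-12,2) right/bottom  bias=-1
  edge (2, 8)→(4, 4): d=(2,-4) top-left  bias=+0
    (2,2)@(5, 5): e=[8,30,6] → █
    (3,2)@(7, 5): e=[4,26,14] → █
    (4,2)@(9, 5): e=[0,22,22] → ·  [on edge]
    (1,3)@(3, 7): e=[32,10,2] → █
    (4,3)@(9, 7): e=[20,-2,26] → ·
  covered (5 px):
    · · · · · · · · ·
    · · · · · · · · ·
    · · █ █ · · · · ·
    · █ █ █ · · · · ·
T1:
  2·area = 12  (B↔C swapped to make it positive)
  edge (7, 7)→(4, 4): d=(-3,-3) top-left  bias=+0
  edge (4, 4)→(4, 0): d=(0,-4) top-left  bias=+0
  edge (4, 0)→(7, 7): d=(3,7) right/bottom  bias=-1
    (0,0)@(1, 1): e=[0,-12,24] → ·  [on edge]
    (1,1)@(3, 3): e=[0,-4,16] → ·  [on edge]
    (2,1)@(5, 3): e=[6,4,2] → █
    (3,1)@(7, 3): e=[12,12,-12] → ·
    (2,2)@(5, 5): e=[0,4,8] → █  [on edge]
    (3,2)@(7, 5): e=[6,12,-6] → ·
    (2,3)@(5, 7): e=[-6,4,14] → ·
    (3,3)@(7, 7): e=[0,12,0] → ·  [on edge]
  covered (2 px):
    · · · · · · · · ·
    · · █ · · · · · ·
    · · █ · · · · · ·
    · · · · · · · · ·

Result: 7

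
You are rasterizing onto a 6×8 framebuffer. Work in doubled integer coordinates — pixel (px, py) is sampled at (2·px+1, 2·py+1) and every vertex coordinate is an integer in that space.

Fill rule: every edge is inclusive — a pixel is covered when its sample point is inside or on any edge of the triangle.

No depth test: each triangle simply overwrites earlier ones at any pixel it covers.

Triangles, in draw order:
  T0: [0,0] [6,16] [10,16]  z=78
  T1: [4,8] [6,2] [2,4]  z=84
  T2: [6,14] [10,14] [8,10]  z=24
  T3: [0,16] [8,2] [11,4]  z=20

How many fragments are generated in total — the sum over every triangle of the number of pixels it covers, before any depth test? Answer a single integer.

T0:
  2·area = 64  (B↔C swapped to make it positive)
  edge (0, 0)→(10, 16): d=(10,16) inclusive
  edge (10, 16)→(6, 16): d=(-4,0) inclusive
  edge (6, 16)→(0, 0): d=(-6,-16) inclusive
    (1,2)@(3, 5): e=[2,44,18] → X
    (2,2)@(5, 5): e=[-30,44,50] → .
    (1,3)@(3, 7): e=[22,36,6] → X
    (2,3)@(5, 7): e=[-10,36,38] → .
    (1,4)@(3, 9): e=[42,28,-6] → .
    (2,4)@(5, 9): e=[10,28,26] → X
    (3,4)@(7, 9): e=[-22,28,58] → .
    (2,5)@(5, 11): e=[30,20,14] → X
    (3,5)@(7, 11): e=[-2,20,46] → .
    (2,6)@(5, 13): e=[50,12,2] → X
    (3,6)@(7, 13): e=[18,12,34] → X
    (4,6)@(9, 13): e=[-14,12,66] → .
  covered (8 px):
    . . . . . .
    . . . . . .
    . X . . . .
    . X . . . .
    . . X . . .
    . . X . . .
    . . X X . .
    . . . X X .
T1:
  2·area = 20  (B↔C swapped to make it positive)
  edge (4, 8)→(2, 4): d=(-2,-4) inclusive
  edge (2, 4)→(6, 2): d=(4,-2) inclusive
  edge (6, 2)→(4, 8): d=(-2,6) inclusive
    (2,1)@(5, 3): e=[14,2,4] → X
    (3,1)@(7, 3): e=[22,6,-8] → .
    (1,2)@(3, 5): e=[2,6,12] → X
    (2,2)@(5, 5): e=[10,10,0] → X  [on edge]
    (3,2)@(7, 5): e=[18,14,-12] → .
    (1,3)@(3, 7): e=[-2,14,8] → .
    (2,3)@(5, 7): e=[6,18,-4] → .
    (1,5)@(3, 11): e=[-10,30,0] → .  [on edge]
  covered (3 px):
    . . . . . .
    . . X . . .
    . X X . . .
    . . . . . .
    . . . . . .
    . . . . . .
    . . . . . .
    . . . . . .
T2:
  2·area = 16  (B↔C swapped to make it positive)
  edge (6, 14)→(8, 10): d=(2,-4) inclusive
  edge (8, 10)→(10, 14): d=(2,4) inclusive
  edge (10, 14)→(6, 14): d=(-4,0) inclusive
    (3,6)@(7, 13): e=[2,10,4] → X
    (4,6)@(9, 13): e=[10,2,4] → X
    (5,6)@(11, 13): e=[18,-6,4] → .
    (3,7)@(7, 15): e=[6,14,-4] → .
    (4,7)@(9, 15): e=[14,6,-4] → .
  covered (2 px):
    . . . . . .
    . . . . . .
    . . . . . .
    . . . . . .
    . . . . . .
    . . . . . .
    . . . X X .
    . . . . . .
T3:
  2·area = 58
  edge (0, 16)→(8, 2): d=(8,-14) inclusive
  edge (8, 2)→(11, 4): d=(3,2) inclusive
  edge (11, 4)→(0, 16): d=(-11,12) inclusive
    (4,1)@(9, 3): e=[22,1,35] → X
    (5,1)@(11, 3): e=[50,-3,11] → .
    (3,2)@(7, 5): e=[10,11,37] → X
    (5,2)@(11, 5): e=[66,3,-11] → .
    (3,3)@(7, 7): e=[26,17,15] → X
    (4,3)@(9, 7): e=[54,13,-9] → .
    (2,4)@(5, 9): e=[14,27,17] → X
    (3,4)@(7, 9): e=[42,23,-7] → .
    (1,5)@(3, 11): e=[2,37,19] → X
    (2,5)@(5, 11): e=[30,33,-5] → .
    (1,6)@(3, 13): e=[18,43,-3] → .
  covered (6 px):
    . . . . . .
    . . . . X .
    . . . X X .
    . . . X . .
    . . X . . .
    . X . . . .
    . . . . . .
    . . . . . .

Final: 19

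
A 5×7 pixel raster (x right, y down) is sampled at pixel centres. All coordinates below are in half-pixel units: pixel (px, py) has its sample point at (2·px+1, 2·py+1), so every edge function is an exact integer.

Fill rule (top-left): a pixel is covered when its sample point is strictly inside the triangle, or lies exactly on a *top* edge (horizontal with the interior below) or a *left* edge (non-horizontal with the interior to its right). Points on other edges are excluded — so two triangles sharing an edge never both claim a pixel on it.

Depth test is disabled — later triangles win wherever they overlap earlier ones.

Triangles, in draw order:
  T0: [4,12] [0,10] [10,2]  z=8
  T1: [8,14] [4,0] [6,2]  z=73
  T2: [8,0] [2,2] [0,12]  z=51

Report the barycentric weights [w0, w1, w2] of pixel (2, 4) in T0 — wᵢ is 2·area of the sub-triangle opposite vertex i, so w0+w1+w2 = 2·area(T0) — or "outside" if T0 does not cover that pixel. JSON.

T0:
  2·area = 52
  edge (4, 12)→(0, 10): d=(-4,-2) top-left  bias=+0
  edge (0, 10)→(10, 2): d=(10,-8) top-left  bias=+0
  edge (10, 2)→(4, 12): d=(-6,10) right/bottom  bias=-1
    (4,1)@(9, 3): e=[46,2,4] → █
    (3,2)@(7, 5): e=[34,6,12] → █
    (4,2)@(9, 5): e=[38,22,-8] → ·
    (2,3)@(5, 7): e=[22,10,20] → █
    (3,3)@(7, 7): e=[26,26,0] → ·  [on edge]
    (1,4)@(3, 9): e=[10,14,28] → █
    (3,4)@(7, 9): e=[18,46,-12] → ·
    (1,5)@(3, 11): e=[2,34,16] → █
    (2,5)@(5, 11): e=[6,50,-4] → ·
    (1,6)@(3, 13): e=[-6,54,4] → ·
  covered (6 px):
    · · · · ·
    · · · · █
    · · · █ ·
    · · █ · ·
    · █ █ · ·
    · █ · · ·
    · · · · ·
T1:
  2·area = 20
  edge (8, 14)→(4, 0): d=(-4,-14) top-left  bias=+0
  edge (4, 0)→(6, 2): d=(2,2) right/bottom  bias=-1
  edge (6, 2)→(8, 14): d=(2,12) right/bottom  bias=-1
    (2,0)@(5, 1): e=[10,0,10] → ·  [on edge]
    (2,1)@(5, 3): e=[2,4,14] → █
    (3,1)@(7, 3): e=[30,0,-10] → ·  [on edge]
    (2,2)@(5, 5): e=[-6,8,18] → ·
    (4,2)@(9, 5): e=[50,0,-30] → ·  [on edge]
    (3,4)@(7, 9): e=[6,12,2] → █
    (4,4)@(9, 9): e=[34,8,-22] → ·
    (3,5)@(7, 11): e=[-2,16,6] → ·
  covered (2 px):
    · · · · ·
    · · █ · ·
    · · · · ·
    · · · · ·
    · · · █ ·
    · · · · ·
    · · · · ·
T2:
  2·area = 56  (B↔C swapped to make it positive)
  edge (8, 0)→(0, 12): d=(-8,12) right/bottom  bias=-1
  edge (0, 12)→(2, 2): d=(2,-10) top-left  bias=+0
  edge (2, 2)→(8, 0): d=(6,-2) top-left  bias=+0
    (2,0)@(5, 1): e=[28,28,0] → █  [on edge]
    (3,0)@(7, 1): e=[4,48,4] → █
    (4,0)@(9, 1): e=[-20,68,8] → ·
    (1,1)@(3, 3): e=[36,12,8] → █
    (3,1)@(7, 3): e=[-12,52,16] → ·
    (1,2)@(3, 5): e=[20,16,20] → █
    (2,2)@(5, 5): e=[-4,36,24] → ·
    (0,3)@(1, 7): e=[28,0,28] → █  [on edge]
    (2,3)@(5, 7): e=[-20,40,36] → ·
    (0,4)@(1, 9): e=[12,4,40] → █
    (1,4)@(3, 9): e=[-12,24,44] → ·
    (0,5)@(1, 11): e=[-4,8,52] → ·
  covered (8 px):
    · · █ █ ·
    · █ █ · ·
    · █ · · ·
    █ █ · · ·
    █ · · · ·
    · · · · ·
    · · · · ·

Result: [30,8,14]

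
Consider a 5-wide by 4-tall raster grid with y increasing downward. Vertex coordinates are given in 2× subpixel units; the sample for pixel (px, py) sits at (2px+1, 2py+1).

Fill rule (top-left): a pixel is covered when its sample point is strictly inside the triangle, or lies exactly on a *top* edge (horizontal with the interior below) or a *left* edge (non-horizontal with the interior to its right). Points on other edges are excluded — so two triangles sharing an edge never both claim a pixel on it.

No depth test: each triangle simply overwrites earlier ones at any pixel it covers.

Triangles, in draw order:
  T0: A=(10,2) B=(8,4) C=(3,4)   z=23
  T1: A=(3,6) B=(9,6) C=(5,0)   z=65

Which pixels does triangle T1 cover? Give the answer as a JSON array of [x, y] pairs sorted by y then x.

T0:
  2·area = 10
  edge (10, 2)→(8, 4): d=(-2,2) right/bottom  bias=-1
  edge (8, 4)→(3, 4): d=(-5,0) right/bottom  bias=-1
  edge (3, 4)→(10, 2): d=(7,-2) top-left  bias=+0
    (3,1)@(7, 3): e=[4,5,1] → █
    (4,1)@(9, 3): e=[0,5,5] → ·  [on edge]
    (3,2)@(7, 5): e=[0,-5,15] → ·  [on edge]
    (2,3)@(5, 7): e=[0,-15,25] → ·  [on edge]
  covered (1 px):
    · · · · ·
    · · · █ ·
    · · · · ·
    · · · · ·
T1:
  2·area = 36  (B↔C swapped to make it positive)
  edge (3, 6)→(5, 0): d=(2,-6) top-left  bias=+0
  edge (5, 0)→(9, 6): d=(4,6) right/bottom  bias=-1
  edge (9, 6)→(3, 6): d=(-6,0) right/bottom  bias=-1
    (2,0)@(5, 1): e=[2,4,30] → █
    (3,0)@(7, 1): e=[14,-8,30] → ·
    (2,1)@(5, 3): e=[6,12,18] → █
    (3,1)@(7, 3): e=[18,0,18] → ·  [on edge]
    (2,2)@(5, 5): e=[10,20,6] → █
    (3,2)@(7, 5): e=[22,8,6] → █
    (4,2)@(9, 5): e=[34,-4,6] → ·
    (2,3)@(5, 7): e=[14,28,-6] → ·
    (3,3)@(7, 7): e=[26,16,-6] → ·
  covered (4 px):
    · · █ · ·
    · · █ · ·
    · · █ █ ·
    · · · · ·

Final: [[2,0],[2,1],[2,2],[3,2]]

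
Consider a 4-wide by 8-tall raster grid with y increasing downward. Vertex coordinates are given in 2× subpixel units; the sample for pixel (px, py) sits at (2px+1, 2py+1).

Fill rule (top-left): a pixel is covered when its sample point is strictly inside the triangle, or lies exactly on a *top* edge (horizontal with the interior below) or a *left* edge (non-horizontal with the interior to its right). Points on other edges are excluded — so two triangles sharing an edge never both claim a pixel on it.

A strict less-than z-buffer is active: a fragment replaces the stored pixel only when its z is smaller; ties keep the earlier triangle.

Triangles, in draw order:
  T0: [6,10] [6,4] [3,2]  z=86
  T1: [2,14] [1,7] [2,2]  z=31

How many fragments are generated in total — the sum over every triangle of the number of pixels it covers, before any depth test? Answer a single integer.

T0:
  2·area = 18  (B↔C swapped to make it positive)
  edge (6, 10)→(3, 2): d=(-3,-8) top-left  bias=+0
  edge (3, 2)→(6, 4): d=(3,2) right/bottom  bias=-1
  edge (6, 4)→(6, 10): d=(0,6) right/bottom  bias=-1
    (2,2)@(5, 5): e=[7,5,6] → █
    (3,2)@(7, 5): e=[23,1,-6] → ·
    (2,3)@(5, 7): e=[1,11,6] → █
    (3,3)@(7, 7): e=[17,7,-6] → ·
    (2,4)@(5, 9): e=[-5,17,6] → ·
  covered (2 px):
    · · · ·
    · · · ·
    · · █ ·
    · · █ ·
    · · · ·
    · · · ·
    · · · ·
    · · · ·
T1:
  2·area = 12
  edge (2, 14)→(1, 7): d=(-1,-7) top-left  bias=+0
  edge (1, 7)→(2, 2): d=(1,-5) top-left  bias=+0
  edge (2, 2)→(2, 14): d=(0,12) right/bottom  bias=-1
    (0,3)@(1, 7): e=[0,0,12] → █  [on edge]
    (1,3)@(3, 7): e=[14,10,-12] → ·
    (0,4)@(1, 9): e=[-2,2,12] → ·
  covered (1 px):
    · · · ·
    · · · ·
    · · · ·
    █ · · ·
    · · · ·
    · · · ·
    · · · ·
    · · · ·

Final: 3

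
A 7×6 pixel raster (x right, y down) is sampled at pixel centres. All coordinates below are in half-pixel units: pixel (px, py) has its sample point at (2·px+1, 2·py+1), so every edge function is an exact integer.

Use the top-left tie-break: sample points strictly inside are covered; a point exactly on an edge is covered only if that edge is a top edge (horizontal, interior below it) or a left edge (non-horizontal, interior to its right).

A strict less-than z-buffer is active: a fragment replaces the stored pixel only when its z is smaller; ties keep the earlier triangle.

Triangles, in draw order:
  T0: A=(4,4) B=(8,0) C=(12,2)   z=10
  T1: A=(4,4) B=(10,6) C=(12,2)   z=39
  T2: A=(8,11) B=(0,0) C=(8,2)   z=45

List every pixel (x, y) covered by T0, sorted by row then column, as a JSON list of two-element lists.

T0:
  2·area = 24
  edge (4, 4)→(8, 0): d=(4,-4) top-left  bias=+0
  edge (8, 0)→(12, 2): d=(4,2) right/bottom  bias=-1
  edge (12, 2)→(4, 4): d=(-8,2) right/bottom  bias=-1
    (3,0)@(7, 1): e=[0,6,18] → X  [on edge]
    (4,0)@(9, 1): e=[8,2,14] → X
    (5,0)@(11, 1): e=[16,-2,10] → .
    (2,1)@(5, 3): e=[0,18,6] → X  [on edge]
    (4,1)@(9, 3): e=[16,10,-2] → .
    (1,2)@(3, 5): e=[0,30,-6] → .  [on edge]
    (2,2)@(5, 5): e=[8,26,-10] → .
    (3,2)@(7, 5): e=[16,22,-14] → .
    (0,3)@(1, 7): e=[0,42,-18] → .  [on edge]
  covered (4 px):
    . . . X X . .
    . . X X . . .
    . . . . . . .
    . . . . . . .
    . . . . . . .
    . . . . . . .
T1:
  2·area = 28  (B↔C swapped to make it positive)
  edge (4, 4)→(12, 2): d=(8,-2) top-left  bias=+0
  edge (12, 2)→(10, 6): d=(-2,4) right/bottom  bias=-1
  edge (10, 6)→(4, 4): d=(-6,-2) top-left  bias=+0
    (0,1)@(1, 3): e=[-14,42,0] → .  [on edge]
    (4,1)@(9, 3): e=[2,10,16] → X
    (5,1)@(11, 3): e=[6,2,20] → X
    (6,1)@(13, 3): e=[10,-6,24] → .
    (3,2)@(7, 5): e=[14,14,0] → X  [on edge]
    (5,2)@(11, 5): e=[22,-2,8] → .
    (3,3)@(7, 7): e=[30,10,-12] → .
    (4,3)@(9, 7): e=[34,2,-8] → .
    (6,3)@(13, 7): e=[42,-14,0] → .  [on edge]
  covered (4 px):
    . . . . . . .
    . . . . X X .
    . . . X X . .
    . . . . . . .
    . . . . . . .
    . . . . . . .
T2:
  2·area = 72
  edge (8, 11)→(0, 0): d=(-8,-11) top-left  bias=+0
  edge (0, 0)→(8, 2): d=(8,2) right/bottom  bias=-1
  edge (8, 2)→(8, 11): d=(0,9) right/bottom  bias=-1
    (0,0)@(1, 1): e=[3,6,63] → X
    (1,0)@(3, 1): e=[25,2,45] → X
    (2,0)@(5, 1): e=[47,-2,27] → .
    (0,1)@(1, 3): e=[-13,22,63] → .
    (1,1)@(3, 3): e=[9,18,45] → X
    (2,1)@(5, 3): e=[31,14,27] → X
    (3,1)@(7, 3): e=[53,10,9] → X
    (4,1)@(9, 3): e=[75,6,-9] → .
    (1,2)@(3, 5): e=[-7,34,45] → .
    (2,2)@(5, 5): e=[15,30,27] → X
    (4,2)@(9, 5): e=[59,22,-9] → .
    (2,3)@(5, 7): e=[-1,46,27] → .
  covered (9 px):
    X X . . . . .
    . X X X . . .
    . . X X . . .
    . . . X . . .
    . . . X . . .
    . . . . . . .

Result: [[3,0],[4,0],[2,1],[3,1]]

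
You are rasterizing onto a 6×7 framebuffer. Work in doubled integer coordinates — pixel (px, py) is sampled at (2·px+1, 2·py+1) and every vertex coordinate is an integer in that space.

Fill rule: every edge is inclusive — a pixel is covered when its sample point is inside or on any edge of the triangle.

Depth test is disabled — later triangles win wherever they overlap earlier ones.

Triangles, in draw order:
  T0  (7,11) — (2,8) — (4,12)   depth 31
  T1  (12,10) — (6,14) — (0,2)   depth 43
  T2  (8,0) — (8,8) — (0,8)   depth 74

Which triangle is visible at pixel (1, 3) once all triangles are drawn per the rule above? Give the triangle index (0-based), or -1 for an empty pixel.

T0:
  2·area = 14  (B↔C swapped to make it positive)
  edge (7, 11)→(4, 12): d=(-3,1) inclusive
  edge (4, 12)→(2, 8): d=(-2,-4) inclusive
  edge (2, 8)→(7, 11): d=(5,3) inclusive
    (1,4)@(3, 9): e=[10,2,2] → █
    (2,4)@(5, 9): e=[8,10,-4] → ·
    (1,5)@(3, 11): e=[4,-2,12] → ·
    (2,5)@(5, 11): e=[2,6,6] → █
    (3,5)@(7, 11): e=[0,14,0] → █  [on edge]
    (4,5)@(9, 11): e=[-2,22,-6] → ·
    (0,6)@(1, 13): e=[0,-14,28] → ·  [on edge]
    (2,6)@(5, 13): e=[-4,2,16] → ·
    (3,6)@(7, 13): e=[-6,10,10] → ·
  covered (3 px):
    · · · · · ·
    · · · · · ·
    · · · · · ·
    · · · · · ·
    · █ · · · ·
    · · █ █ · ·
    · · · · · ·
T1:
  2·area = 96
  edge (12, 10)→(6, 14): d=(-6,4) inclusive
  edge (6, 14)→(0, 2): d=(-6,-12) inclusive
  edge (0, 2)→(12, 10): d=(12,8) inclusive
    (0,1)@(1, 3): e=[86,6,4] → █
    (1,1)@(3, 3): e=[78,30,-12] → ·
    (0,2)@(1, 5): e=[74,-6,28] → ·
    (1,2)@(3, 5): e=[66,18,12] → █
    (2,2)@(5, 5): e=[58,42,-4] → ·
    (1,3)@(3, 7): e=[54,6,36] → █
    (2,3)@(5, 7): e=[46,30,20] → █
    (3,3)@(7, 7): e=[38,54,4] → █
    (4,3)@(9, 7): e=[30,78,-12] → ·
    (1,4)@(3, 9): e=[42,-6,60] → ·
    (2,4)@(5, 9): e=[34,18,44] → █
    (4,4)@(9, 9): e=[18,66,12] → █
  covered (12 px):
    · · · · · ·
    █ · · · · ·
    · █ · · · ·
    · █ █ █ · ·
    · · █ █ █ ·
    · · █ █ █ ·
    · · · █ · ·
T2:
  2·area = 64
  edge (8, 0)→(8, 8): d=(0,8) inclusive
  edge (8, 8)→(0, 8): d=(-8,0) inclusive
  edge (0, 8)→(8, 0): d=(8,-8) inclusive
    (3,0)@(7, 1): e=[8,56,0] → █  [on edge]
    (4,0)@(9, 1): e=[-8,56,16] → ·
    (2,1)@(5, 3): e=[24,40,0] → █  [on edge]
    (4,1)@(9, 3): e=[-8,40,32] → ·
    (1,2)@(3, 5): e=[40,24,0] → █  [on edge]
    (4,2)@(9, 5): e=[-8,24,48] → ·
    (0,3)@(1, 7): e=[56,8,0] → █  [on edge]
    (4,3)@(9, 7): e=[-8,8,64] → ·
    (0,4)@(1, 9): e=[56,-8,16] → ·
    (1,4)@(3, 9): e=[40,-8,32] → ·
    (2,4)@(5, 9): e=[24,-8,48] → ·
    (3,4)@(7, 9): e=[8,-8,64] → ·
  covered (10 px):
    · · · █ · ·
    · · █ █ · ·
    · █ █ █ · ·
    █ █ █ █ · ·
    · · · · · ·
    · · · · · ·
    · · · · · ·

Z-buffer (winner per pixel, '.' = empty):
  . . . 2 . .
  1 . 2 2 . .
  . 2 2 2 . .
  2 2 2 2 . .
  . 0 1 1 1 .
  . . 1 1 1 .
  . . . 1 . .

Answer: 2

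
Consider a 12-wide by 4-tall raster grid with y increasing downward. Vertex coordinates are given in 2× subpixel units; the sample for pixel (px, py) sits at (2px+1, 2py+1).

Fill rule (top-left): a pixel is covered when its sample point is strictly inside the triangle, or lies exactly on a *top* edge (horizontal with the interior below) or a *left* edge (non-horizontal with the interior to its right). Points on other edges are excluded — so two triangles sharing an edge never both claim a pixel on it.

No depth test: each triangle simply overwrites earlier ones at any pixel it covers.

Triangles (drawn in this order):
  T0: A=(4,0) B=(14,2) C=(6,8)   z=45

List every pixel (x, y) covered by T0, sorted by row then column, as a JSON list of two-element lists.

T0:
  2·area = 76
  edge (4, 0)→(14, 2): d=(10,2) right/bottom  bias=-1
  edge (14, 2)→(6, 8): d=(-8,6) right/bottom  bias=-1
  edge (6, 8)→(4, 0): d=(-2,-8) top-left  bias=+0
    (2,0)@(5, 1): e=[8,62,6] → X
    (3,0)@(7, 1): e=[4,50,22] → X
    (4,0)@(9, 1): e=[0,38,38] → .  [on edge]
    (2,1)@(5, 3): e=[28,46,2] → X
    (4,1)@(9, 3): e=[20,22,34] → X
    (5,1)@(11, 3): e=[16,10,50] → X
    (6,1)@(13, 3): e=[12,-2,66] → .
    (9,1)@(19, 3): e=[0,-38,114] → .  [on edge]
    (2,2)@(5, 5): e=[48,30,-2] → .
    (3,2)@(7, 5): e=[44,18,14] → X
    (5,2)@(11, 5): e=[36,-6,46] → .
    (3,3)@(7, 7): e=[64,2,10] → X
  covered (9 px):
    . . X X . . . . . . . .
    . . X X X X . . . . . .
    . . . X X . . . . . . .
    . . . X . . . . . . . .

Answer: [[2,0],[3,0],[2,1],[3,1],[4,1],[5,1],[3,2],[4,2],[3,3]]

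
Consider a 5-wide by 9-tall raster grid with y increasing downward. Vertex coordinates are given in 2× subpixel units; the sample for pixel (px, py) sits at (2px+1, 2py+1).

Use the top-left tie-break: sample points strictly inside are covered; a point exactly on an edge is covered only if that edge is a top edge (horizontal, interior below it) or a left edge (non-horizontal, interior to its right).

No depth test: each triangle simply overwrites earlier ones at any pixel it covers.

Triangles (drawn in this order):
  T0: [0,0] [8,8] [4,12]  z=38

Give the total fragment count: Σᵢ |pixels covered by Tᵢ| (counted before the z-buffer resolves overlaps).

T0:
  2·area = 64
  edge (0, 0)→(8, 8): d=(8,8) right/bottom  bias=-1
  edge (8, 8)→(4, 12): d=(-4,4) right/bottom  bias=-1
  edge (4, 12)→(0, 0): d=(-4,-12) top-left  bias=+0
    (0,0)@(1, 1): e=[0,56,8] → ·  [on edge]
    (0,1)@(1, 3): e=[16,48,0] → █  [on edge]
    (1,1)@(3, 3): e=[0,40,24] → ·  [on edge]
    (0,2)@(1, 5): e=[32,40,-8] → ·
    (1,2)@(3, 5): e=[16,32,16] → █
    (2,2)@(5, 5): e=[0,24,40] → ·  [on edge]
    (1,3)@(3, 7): e=[32,24,8] → █
    (2,3)@(5, 7): e=[16,16,32] → █
    (3,3)@(7, 7): e=[0,8,56] → ·  [on edge]
    (4,3)@(9, 7): e=[-16,0,80] → ·  [on edge]
    (1,4)@(3, 9): e=[48,16,0] → █  [on edge]
    (3,4)@(7, 9): e=[16,0,48] → ·  [on edge]
    (4,4)@(9, 9): e=[0,-8,72] → ·  [on edge]
    (2,5)@(5, 11): e=[48,0,16] → ·  [on edge]
    (1,6)@(3, 13): e=[80,0,-16] → ·  [on edge]
    (0,7)@(1, 15): e=[112,0,-48] → ·  [on edge]
    (2,7)@(5, 15): e=[80,-16,0] → ·  [on edge]
  covered (6 px):
    · · · · ·
    █ · · · ·
    · █ · · ·
    · █ █ · ·
    · █ █ · ·
    · · · · ·
    · · · · ·
    · · · · ·
    · · · · ·

Answer: 6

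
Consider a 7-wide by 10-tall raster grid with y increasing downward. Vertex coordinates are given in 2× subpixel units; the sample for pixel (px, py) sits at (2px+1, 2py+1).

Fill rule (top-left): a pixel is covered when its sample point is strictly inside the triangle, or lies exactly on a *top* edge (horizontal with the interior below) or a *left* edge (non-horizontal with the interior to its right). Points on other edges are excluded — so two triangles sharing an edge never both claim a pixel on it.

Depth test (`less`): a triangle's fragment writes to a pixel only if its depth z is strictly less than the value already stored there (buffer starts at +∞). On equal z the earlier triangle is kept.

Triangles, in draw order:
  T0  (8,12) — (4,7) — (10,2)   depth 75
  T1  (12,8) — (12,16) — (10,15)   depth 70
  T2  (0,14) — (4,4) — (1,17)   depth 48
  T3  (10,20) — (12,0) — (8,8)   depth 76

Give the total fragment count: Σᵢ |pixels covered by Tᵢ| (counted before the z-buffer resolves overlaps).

T0:
  2·area = 50
  edge (8, 12)→(4, 7): d=(-4,-5) top-left  bias=+0
  edge (4, 7)→(10, 2): d=(6,-5) top-left  bias=+0
  edge (10, 2)→(8, 12): d=(-2,10) right/bottom  bias=-1
    (4,1)@(9, 3): e=[41,1,8] → █
    (5,1)@(11, 3): e=[51,11,-12] → ·
    (3,2)@(7, 5): e=[23,3,24] → █
    (5,2)@(11, 5): e=[43,23,-16] → ·
    (2,3)@(5, 7): e=[5,5,40] → █
    (4,3)@(9, 7): e=[25,25,0] → ·  [on edge]
    (2,4)@(5, 9): e=[-3,17,36] → ·
    (3,4)@(7, 9): e=[7,27,16] → █
    (4,4)@(9, 9): e=[17,37,-4] → ·
    (3,5)@(7, 11): e=[-1,39,12] → ·
    (3,8)@(7, 17): e=[-25,75,0] → ·  [on edge]
  covered (6 px):
    · · · · · · ·
    · · · · █ · ·
    · · · █ █ · ·
    · · █ █ · · ·
    · · · █ · · ·
    · · · · · · ·
    · · · · · · ·
    · · · · · · ·
    · · · · · · ·
    · · · · · · ·
T1:
  2·area = 16
  edge (12, 8)→(12, 16): d=(0,8) right/bottom  bias=-1
  edge (12, 16)→(10, 15): d=(-2,-1) top-left  bias=+0
  edge (10, 15)→(12, 8): d=(2,-7) top-left  bias=+0
    (5,6)@(11, 13): e=[8,5,3] → █
    (6,6)@(13, 13): e=[-8,7,17] → ·
    (5,7)@(11, 15): e=[8,1,7] → █
    (6,7)@(13, 15): e=[-8,3,21] → ·
    (5,8)@(11, 17): e=[8,-3,11] → ·
  covered (2 px):
    · · · · · · ·
    · · · · · · ·
    · · · · · · ·
    · · · · · · ·
    · · · · · · ·
    · · · · · · ·
    · · · · · █ ·
    · · · · · █ ·
    · · · · · · ·
    · · · · · · ·
T2:
  2·area = 22
  edge (0, 14)→(4, 4): d=(4,-10) top-left  bias=+0
  edge (4, 4)→(1, 17): d=(-3,13) right/bottom  bias=-1
  edge (1, 17)→(0, 14): d=(-1,-3) top-left  bias=+0
    (1,3)@(3, 7): e=[2,4,16] → █
    (2,3)@(5, 7): e=[22,-22,22] → ·
    (1,4)@(3, 9): e=[10,-2,14] → ·
    (0,6)@(1, 13): e=[6,12,4] → █
    (1,6)@(3, 13): e=[26,-14,10] → ·
    (0,7)@(1, 15): e=[14,6,2] → █
    (1,7)@(3, 15): e=[34,-20,8] → ·
    (0,8)@(1, 17): e=[22,0,0] → ·  [on edge]
  covered (3 px):
    · · · · · · ·
    · · · · · · ·
    · · · · · · ·
    · █ · · · · ·
    · · · · · · ·
    · · · · · · ·
    █ · · · · · ·
    █ · · · · · ·
    · · · · · · ·
    · · · · · · ·
T3:
  2·area = 64  (B↔C swapped to make it positive)
  edge (10, 20)→(8, 8): d=(-2,-12) top-left  bias=+0
  edge (8, 8)→(12, 0): d=(4,-8) top-left  bias=+0
  edge (12, 0)→(10, 20): d=(-2,20) right/bottom  bias=-1
    (5,1)@(11, 3): e=[46,4,14] → █
    (6,1)@(13, 3): e=[70,20,-26] → ·
    (5,2)@(11, 5): e=[42,12,10] → █
    (6,2)@(13, 5): e=[66,28,-30] → ·
    (4,3)@(9, 7): e=[14,4,46] → █
    (6,3)@(13, 7): e=[62,36,-34] → ·
    (4,4)@(9, 9): e=[10,12,42] → █
    (6,4)@(13, 9): e=[58,44,-38] → ·
    (4,5)@(9, 11): e=[6,20,38] → █
    (5,5)@(11, 11): e=[30,36,-2] → ·
    (4,6)@(9, 13): e=[2,28,34] → █
    (5,6)@(11, 13): e=[26,44,-6] → ·
  covered (8 px):
    · · · · · · ·
    · · · · · █ ·
    · · · · · █ ·
    · · · · █ █ ·
    · · · · █ █ ·
    · · · · █ · ·
    · · · · █ · ·
    · · · · · · ·
    · · · · · · ·
    · · · · · · ·

Answer: 19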